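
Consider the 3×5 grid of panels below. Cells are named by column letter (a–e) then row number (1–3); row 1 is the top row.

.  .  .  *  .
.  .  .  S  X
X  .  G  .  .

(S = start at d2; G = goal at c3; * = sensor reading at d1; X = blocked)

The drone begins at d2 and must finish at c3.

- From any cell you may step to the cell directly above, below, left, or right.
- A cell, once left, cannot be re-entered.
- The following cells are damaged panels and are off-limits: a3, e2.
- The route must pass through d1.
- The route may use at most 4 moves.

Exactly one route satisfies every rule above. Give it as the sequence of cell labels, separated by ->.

d2 -> d1 -> c1 -> c2 -> c3

The budget equals the shortest possible length, so every move has to be on a shortest route through the required cells.
Route from d2: up to d1, left to c1, 2× down (reaching c3) — 4 moves in all.
Check: all required cells visited; 4 ≤ 4 moves.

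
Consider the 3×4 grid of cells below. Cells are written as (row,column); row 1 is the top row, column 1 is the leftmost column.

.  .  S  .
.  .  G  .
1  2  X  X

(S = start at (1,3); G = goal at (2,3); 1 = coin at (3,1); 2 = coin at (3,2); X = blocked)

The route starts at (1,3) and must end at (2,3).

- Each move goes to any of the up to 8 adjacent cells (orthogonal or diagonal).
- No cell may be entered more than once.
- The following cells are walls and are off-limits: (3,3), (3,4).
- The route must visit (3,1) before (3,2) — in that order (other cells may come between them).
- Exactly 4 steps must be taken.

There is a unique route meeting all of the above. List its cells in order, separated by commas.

The waypoints must appear in the order (3,1), (3,2), with no cell reused.
Route from (1,3): 2× down-left (reaching (3,1)), right to (3,2), up-right to (2,3) — 4 moves in all.
Check: order respected (1 at step 2, 2 at step 3); 4 moves as required.

(1,3), (2,2), (3,1), (3,2), (2,3)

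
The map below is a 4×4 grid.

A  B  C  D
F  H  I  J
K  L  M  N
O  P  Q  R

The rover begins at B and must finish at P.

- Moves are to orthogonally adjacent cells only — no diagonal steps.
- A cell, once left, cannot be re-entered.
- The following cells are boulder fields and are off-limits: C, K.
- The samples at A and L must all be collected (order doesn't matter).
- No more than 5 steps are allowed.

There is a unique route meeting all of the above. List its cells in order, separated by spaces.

The 5-move cap with required stops at A, L leaves no slack for detours.
Route from B: left 1 to A, down 1 to F, right 1 to H, down 2 to P — 5 moves in all.
Check: all required cells visited; 5 ≤ 5 moves.

B A F H L P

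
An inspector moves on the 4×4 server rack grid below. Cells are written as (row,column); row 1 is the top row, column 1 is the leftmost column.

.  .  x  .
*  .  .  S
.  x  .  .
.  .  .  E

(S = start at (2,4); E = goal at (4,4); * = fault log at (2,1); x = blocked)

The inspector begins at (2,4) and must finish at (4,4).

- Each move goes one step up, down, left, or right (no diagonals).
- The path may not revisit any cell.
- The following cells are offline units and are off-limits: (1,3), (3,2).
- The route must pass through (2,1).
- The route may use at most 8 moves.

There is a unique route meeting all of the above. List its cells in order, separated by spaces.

(2,4) (2,3) (2,2) (2,1) (3,1) (4,1) (4,2) (4,3) (4,4)

Any route must reach (2,1) and still end at (4,4) within 8 moves, so the order of the required stops is forced.
Route from (2,4): 3× left (reaching (2,1)), 2× down (reaching (4,1)), 3× right (reaching (4,4)) — 8 moves in all.
Check: all required cells visited; 8 ≤ 8 moves.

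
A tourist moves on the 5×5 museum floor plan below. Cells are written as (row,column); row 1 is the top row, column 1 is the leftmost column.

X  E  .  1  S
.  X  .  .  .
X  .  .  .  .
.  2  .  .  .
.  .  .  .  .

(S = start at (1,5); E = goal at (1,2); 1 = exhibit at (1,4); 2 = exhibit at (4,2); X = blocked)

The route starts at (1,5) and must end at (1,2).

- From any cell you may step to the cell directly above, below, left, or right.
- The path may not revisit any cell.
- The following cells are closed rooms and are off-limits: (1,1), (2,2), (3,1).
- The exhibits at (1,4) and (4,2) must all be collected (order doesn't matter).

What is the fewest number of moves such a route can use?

11

Any route passes through (1,4) and (4,2) in some order between (1,5) and (1,2). Summing Manhattan distances along each leg and taking the cheapest ordering ((1,5) → (1,4) → (4,2) → (1,2)) gives a lower bound of 1 + 5 + 3 = 9 moves.
That bound ignores the blocked cells. Measuring each leg by the fewest moves that actually steer around them ((1,5)→(1,4): 1; (1,4)→(4,2): 5; (4,2)→(1,2): 5) raises the lower bound to 11.
A route of 11 moves exists: (1,5) → (1,4) → (2,4) → (3,4) → (4,4) → (4,3) → (4,2) → (3,2) → (3,3) → (2,3) → (1,3) → (1,2).
Since 11 matches that lower bound, it is optimal.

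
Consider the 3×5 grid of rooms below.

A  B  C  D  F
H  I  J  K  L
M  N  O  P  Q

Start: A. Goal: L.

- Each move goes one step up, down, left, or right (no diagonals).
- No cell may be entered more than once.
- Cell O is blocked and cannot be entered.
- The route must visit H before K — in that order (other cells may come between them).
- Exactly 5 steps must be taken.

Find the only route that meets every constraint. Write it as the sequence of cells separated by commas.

The waypoints must appear in the order H, K, with no cell reused.
Route from A: down to H, 4× right (reaching L) — 5 moves in all.
Check: order respected (H at step 1, K at step 4); 5 moves as required.

A, H, I, J, K, L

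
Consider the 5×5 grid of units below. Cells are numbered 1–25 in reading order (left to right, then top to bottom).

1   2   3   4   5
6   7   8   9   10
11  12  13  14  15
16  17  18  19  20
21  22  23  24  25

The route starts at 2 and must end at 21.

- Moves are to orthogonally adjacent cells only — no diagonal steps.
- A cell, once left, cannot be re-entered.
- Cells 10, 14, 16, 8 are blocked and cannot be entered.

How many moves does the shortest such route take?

5

The Manhattan distance from 2 to 21 is |1−5| + |2−1| = 5, so at least 5 moves are needed.
A route of 5 moves achieves this: 2 → 7 → 12 → 17 → 22 → 21.
Since 5 matches the lower bound, it is optimal.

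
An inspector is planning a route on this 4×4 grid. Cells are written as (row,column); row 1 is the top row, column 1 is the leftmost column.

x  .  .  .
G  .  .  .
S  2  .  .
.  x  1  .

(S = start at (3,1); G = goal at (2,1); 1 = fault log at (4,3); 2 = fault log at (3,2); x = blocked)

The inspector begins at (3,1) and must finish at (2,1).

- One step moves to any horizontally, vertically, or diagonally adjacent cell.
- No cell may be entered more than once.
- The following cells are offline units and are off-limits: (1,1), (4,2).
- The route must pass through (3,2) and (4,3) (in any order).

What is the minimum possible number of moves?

5

Any route passes through (3,2) and (4,3) in some order between (3,1) and (2,1). Summing Chebyshev distances along each leg and taking the cheapest ordering ((3,1) → (4,3) → (3,2) → (2,1)) gives a lower bound of 2 + 1 + 1 = 4 moves.
The shortest route satisfying every rule uses 5 moves: (3,1) → (2,2) → (3,3) → (4,3) → (3,2) → (2,1).
The no-revisit rule (legs can't share cells) pushes the minimum above the 4-move bound; an exhaustive check rules out every length from 4 to 4, leaving 5 as the minimum.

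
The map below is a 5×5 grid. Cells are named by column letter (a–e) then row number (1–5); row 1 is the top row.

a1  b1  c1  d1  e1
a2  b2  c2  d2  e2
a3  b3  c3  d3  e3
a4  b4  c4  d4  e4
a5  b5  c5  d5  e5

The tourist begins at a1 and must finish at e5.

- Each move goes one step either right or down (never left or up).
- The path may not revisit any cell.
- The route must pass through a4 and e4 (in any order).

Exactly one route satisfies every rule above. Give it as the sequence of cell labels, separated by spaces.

Moves only go right or down, so the column and row indices never decrease.
Route from a1: 3× down (reaching a4), 4× right (reaching e4), down to e5 — 8 moves in all.
Check: all required cells visited.

a1 a2 a3 a4 b4 c4 d4 e4 e5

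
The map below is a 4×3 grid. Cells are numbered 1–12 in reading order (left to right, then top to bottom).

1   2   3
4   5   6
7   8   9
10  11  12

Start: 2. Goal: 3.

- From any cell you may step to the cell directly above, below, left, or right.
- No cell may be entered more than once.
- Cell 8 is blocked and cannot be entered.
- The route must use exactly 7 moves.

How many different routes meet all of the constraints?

Need simple routes of exactly 7 moves from 2 to 3 (Manhattan distance 1, so 3 moves are spent on a detour and 3 undoing it).
No route satisfies every constraint, so the count is 0.

0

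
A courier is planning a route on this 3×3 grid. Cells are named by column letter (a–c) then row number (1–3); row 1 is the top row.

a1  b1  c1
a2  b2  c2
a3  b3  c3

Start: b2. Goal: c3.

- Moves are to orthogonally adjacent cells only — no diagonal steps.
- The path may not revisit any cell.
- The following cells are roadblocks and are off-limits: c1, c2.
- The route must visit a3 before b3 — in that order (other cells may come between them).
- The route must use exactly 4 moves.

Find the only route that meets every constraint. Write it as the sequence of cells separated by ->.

The waypoints must appear in the order a3, b3, with no cell reused.
Route from b2: left 1 to a2, down 1 to a3, right 2 to c3 — 4 moves in all.
Check: order respected (a3 at step 2, b3 at step 3); 4 moves as required.

b2 -> a2 -> a3 -> b3 -> c3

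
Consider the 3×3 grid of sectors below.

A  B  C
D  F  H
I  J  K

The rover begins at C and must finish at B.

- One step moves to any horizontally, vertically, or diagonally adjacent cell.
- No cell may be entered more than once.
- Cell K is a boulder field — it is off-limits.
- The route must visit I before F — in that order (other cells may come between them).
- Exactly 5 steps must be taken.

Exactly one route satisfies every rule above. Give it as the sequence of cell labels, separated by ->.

The waypoints must appear in the order I, F, with no cell reused.
Route from C: down 1 to H, down-left 1 to J, left 1 to I, up-right 1 to F, up 1 to B — 5 moves in all.
Check: order respected (I at step 3, F at step 4); 5 moves as required.

C -> H -> J -> I -> F -> B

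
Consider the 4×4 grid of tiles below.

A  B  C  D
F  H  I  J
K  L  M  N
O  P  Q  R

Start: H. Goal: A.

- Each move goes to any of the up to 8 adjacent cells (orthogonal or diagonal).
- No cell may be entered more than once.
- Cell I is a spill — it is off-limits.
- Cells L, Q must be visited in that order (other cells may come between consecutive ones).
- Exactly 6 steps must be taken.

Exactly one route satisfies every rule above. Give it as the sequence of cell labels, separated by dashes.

H - L - Q - P - K - F - A

The waypoints must appear in the order L, Q, with no cell reused.
Route from H: down 1 to L, down-right 1 to Q, left 1 to P, up-left 1 to K, up 2 to A — 6 moves in all.
Check: order respected (L at step 1, Q at step 2); 6 moves as required.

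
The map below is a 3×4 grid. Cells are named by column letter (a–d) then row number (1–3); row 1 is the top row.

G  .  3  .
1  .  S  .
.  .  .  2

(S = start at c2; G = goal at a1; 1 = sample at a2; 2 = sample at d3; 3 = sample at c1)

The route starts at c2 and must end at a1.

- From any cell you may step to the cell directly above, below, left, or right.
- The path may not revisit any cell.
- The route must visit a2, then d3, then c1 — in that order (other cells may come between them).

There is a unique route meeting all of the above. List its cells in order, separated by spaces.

The waypoints must appear in the order a2, d3, c1, with no cell reused.
Route from c2: 2× left (reaching a2), down to a3, 3× right (reaching d3), 2× up (reaching d1), 3× left (reaching a1) — 11 moves in all.
Check: order respected (1 at step 2, 2 at step 6, 3 at step 9).

c2 b2 a2 a3 b3 c3 d3 d2 d1 c1 b1 a1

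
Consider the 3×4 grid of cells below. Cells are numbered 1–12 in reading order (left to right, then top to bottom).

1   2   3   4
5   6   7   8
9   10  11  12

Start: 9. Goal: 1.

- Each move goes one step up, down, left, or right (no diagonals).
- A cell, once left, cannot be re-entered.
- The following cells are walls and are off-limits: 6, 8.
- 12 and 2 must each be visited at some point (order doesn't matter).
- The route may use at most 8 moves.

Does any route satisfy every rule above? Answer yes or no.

no

12 must be visited but has only one open neighbour (11), and it is neither the start nor the goal — the route would have to enter and leave through 11, re-entering it.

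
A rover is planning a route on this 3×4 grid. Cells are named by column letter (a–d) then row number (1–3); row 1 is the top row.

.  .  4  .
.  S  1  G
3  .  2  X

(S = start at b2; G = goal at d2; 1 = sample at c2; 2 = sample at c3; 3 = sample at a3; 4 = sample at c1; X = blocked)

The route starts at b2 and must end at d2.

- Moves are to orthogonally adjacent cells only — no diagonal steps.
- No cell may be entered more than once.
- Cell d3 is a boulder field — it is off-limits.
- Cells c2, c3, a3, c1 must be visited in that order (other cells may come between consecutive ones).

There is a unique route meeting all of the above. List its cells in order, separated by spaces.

b2 c2 c3 b3 a3 a2 a1 b1 c1 d1 d2

The waypoints must appear in the order c2, c3, a3, c1, with no cell reused.
Route from b2: right to c2, down to c3, 2× left (reaching a3), 2× up (reaching a1), 3× right (reaching d1), down to d2 — 10 moves in all.
Check: order respected (1 at step 1, 2 at step 2, 3 at step 4, 4 at step 8).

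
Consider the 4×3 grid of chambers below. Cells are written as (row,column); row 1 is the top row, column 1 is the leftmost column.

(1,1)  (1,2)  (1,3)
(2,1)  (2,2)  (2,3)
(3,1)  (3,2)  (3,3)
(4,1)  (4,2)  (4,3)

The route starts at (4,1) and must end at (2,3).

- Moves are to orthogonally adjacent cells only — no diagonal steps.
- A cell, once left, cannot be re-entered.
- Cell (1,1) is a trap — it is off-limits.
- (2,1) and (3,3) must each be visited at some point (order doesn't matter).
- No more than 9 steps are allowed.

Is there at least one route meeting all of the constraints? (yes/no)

yes

One route that works: (4,1) → (3,1) → (2,1) → (2,2) → (3,2) → (3,3) → (2,3).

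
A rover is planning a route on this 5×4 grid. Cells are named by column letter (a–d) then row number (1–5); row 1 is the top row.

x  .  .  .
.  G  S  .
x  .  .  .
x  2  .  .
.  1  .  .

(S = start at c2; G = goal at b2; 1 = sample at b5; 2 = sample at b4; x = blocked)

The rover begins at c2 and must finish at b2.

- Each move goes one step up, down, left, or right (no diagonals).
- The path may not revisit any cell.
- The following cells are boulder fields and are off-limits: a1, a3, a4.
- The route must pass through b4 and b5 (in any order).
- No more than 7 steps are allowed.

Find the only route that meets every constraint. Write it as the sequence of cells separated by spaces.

c2 c3 c4 c5 b5 b4 b3 b2

The budget equals the shortest possible length, so every move has to be on a shortest route through the required cells.
Route from c2: down 3 to c5, left 1 to b5, up 3 to b2 — 7 moves in all.
Check: all required cells visited; 7 ≤ 7 moves.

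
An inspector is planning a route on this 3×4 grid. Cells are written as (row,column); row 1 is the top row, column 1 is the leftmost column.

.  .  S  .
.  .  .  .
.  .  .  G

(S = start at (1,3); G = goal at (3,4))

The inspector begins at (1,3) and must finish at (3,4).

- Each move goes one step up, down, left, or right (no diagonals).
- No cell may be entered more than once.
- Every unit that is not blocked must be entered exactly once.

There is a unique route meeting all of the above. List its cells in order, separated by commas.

Need to visit all 12 open cells exactly once, starting at (1,3) and ending at (3,4).
Cell (3,1) has only two open neighbours ((2,1) and (3,2)), so the path must pass straight through it: one of those is the cell it's entered from and the other is where it exits.
Route from (1,3): right to (1,4), down to (2,4), 2× left (reaching (2,2)), up to (1,2), left to (1,1), 2× down (reaching (3,1)), 3× right (reaching (3,4)) — 11 moves in all.
Check: all 12 open cells covered.

(1,3), (1,4), (2,4), (2,3), (2,2), (1,2), (1,1), (2,1), (3,1), (3,2), (3,3), (3,4)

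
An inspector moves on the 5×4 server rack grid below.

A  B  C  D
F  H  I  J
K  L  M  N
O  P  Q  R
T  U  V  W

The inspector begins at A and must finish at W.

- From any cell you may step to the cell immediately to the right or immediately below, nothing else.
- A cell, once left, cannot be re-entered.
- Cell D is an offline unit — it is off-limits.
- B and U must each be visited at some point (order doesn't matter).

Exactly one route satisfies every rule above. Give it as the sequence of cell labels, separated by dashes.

A - B - H - L - P - U - V - W

Moves only go right or down, so the column and row indices never decrease.
Route from A: right to B, 4× down (reaching U), 2× right (reaching W) — 7 moves in all.
Check: all required cells visited.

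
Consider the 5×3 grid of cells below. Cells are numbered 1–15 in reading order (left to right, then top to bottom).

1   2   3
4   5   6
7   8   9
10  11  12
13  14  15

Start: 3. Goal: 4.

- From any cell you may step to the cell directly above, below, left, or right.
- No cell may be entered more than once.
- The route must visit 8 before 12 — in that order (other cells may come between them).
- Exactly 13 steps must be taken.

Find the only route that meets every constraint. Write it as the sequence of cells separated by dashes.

The waypoints must appear in the order 8, 12, with no cell reused.
Route from 3: left 1 to 2, down 1 to 5, right 1 to 6, down 1 to 9, left 1 to 8, down 1 to 11, right 1 to 12, down 1 to 15, left 2 to 13, up 3 to 4 — 13 moves in all.
Check: order respected (8 at step 5, 12 at step 7); 13 moves as required.

3 - 2 - 5 - 6 - 9 - 8 - 11 - 12 - 15 - 14 - 13 - 10 - 7 - 4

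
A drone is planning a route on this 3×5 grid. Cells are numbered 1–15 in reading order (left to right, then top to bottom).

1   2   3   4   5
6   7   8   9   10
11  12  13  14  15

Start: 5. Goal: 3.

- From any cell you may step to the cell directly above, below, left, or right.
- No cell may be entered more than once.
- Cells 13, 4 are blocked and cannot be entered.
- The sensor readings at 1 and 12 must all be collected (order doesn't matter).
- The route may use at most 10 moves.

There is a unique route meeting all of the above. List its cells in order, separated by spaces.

Any route must reach 1 and 12 and still end at 3 within 10 moves, so the order of the required stops is forced.
Route from 5: down 1 to 10, left 3 to 7, down 1 to 12, left 1 to 11, up 2 to 1, right 2 to 3 — 10 moves in all.
Check: all required cells visited; 10 ≤ 10 moves.

5 10 9 8 7 12 11 6 1 2 3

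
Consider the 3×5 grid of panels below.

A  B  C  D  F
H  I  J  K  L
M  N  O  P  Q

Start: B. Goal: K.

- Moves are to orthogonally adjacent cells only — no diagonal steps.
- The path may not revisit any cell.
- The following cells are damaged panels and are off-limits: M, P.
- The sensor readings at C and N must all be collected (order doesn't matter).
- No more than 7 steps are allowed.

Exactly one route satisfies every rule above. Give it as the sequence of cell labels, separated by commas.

The 7-move cap with required stops at C, N leaves no slack for detours.
Route from B: 2× down (reaching N), right to O, 2× up (reaching C), right to D, down to K — 7 moves in all.
Check: all required cells visited; 7 ≤ 7 moves.

B, I, N, O, J, C, D, K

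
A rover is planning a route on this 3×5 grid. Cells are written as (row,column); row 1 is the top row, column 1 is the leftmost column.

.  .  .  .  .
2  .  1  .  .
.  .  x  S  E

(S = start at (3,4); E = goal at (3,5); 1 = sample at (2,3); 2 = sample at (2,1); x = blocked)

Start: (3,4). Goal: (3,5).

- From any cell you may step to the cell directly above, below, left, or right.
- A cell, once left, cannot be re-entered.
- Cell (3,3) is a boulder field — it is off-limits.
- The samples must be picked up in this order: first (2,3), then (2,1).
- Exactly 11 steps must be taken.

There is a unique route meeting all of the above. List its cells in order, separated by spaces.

The waypoints must appear in the order (2,3), (2,1), with no cell reused.
Route from (3,4): up 1 to (2,4), left 3 to (2,1), up 1 to (1,1), right 4 to (1,5), down 2 to (3,5) — 11 moves in all.
Check: order respected (1 at step 2, 2 at step 4); 11 moves as required.

(3,4) (2,4) (2,3) (2,2) (2,1) (1,1) (1,2) (1,3) (1,4) (1,5) (2,5) (3,5)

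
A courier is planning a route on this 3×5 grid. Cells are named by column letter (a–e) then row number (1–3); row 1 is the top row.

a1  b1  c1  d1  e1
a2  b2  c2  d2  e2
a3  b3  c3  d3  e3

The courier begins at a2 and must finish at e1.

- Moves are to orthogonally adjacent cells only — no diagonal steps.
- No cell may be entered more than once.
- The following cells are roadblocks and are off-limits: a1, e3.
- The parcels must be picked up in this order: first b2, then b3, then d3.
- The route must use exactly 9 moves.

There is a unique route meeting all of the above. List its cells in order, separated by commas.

a2, b2, b3, c3, d3, d2, c2, c1, d1, e1

The waypoints must appear in the order b2, b3, d3, with no cell reused.
Route from a2: right to b2, down to b3, 2× right (reaching d3), up to d2, left to c2, up to c1, 2× right (reaching e1) — 9 moves in all.
Check: order respected (b2 at step 1, b3 at step 2, d3 at step 4); 9 moves as required.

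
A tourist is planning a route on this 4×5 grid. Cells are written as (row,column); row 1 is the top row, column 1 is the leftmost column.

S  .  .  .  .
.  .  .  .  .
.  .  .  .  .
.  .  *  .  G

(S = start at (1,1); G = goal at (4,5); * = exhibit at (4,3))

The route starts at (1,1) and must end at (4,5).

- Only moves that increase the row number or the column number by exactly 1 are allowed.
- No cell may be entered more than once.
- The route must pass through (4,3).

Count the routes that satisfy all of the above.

A right/down-only route from (1,1) to (4,5) makes exactly 3 down-moves and 4 right-moves in some order.
With no other constraints that would be C(7,3) = 35 routes.
Split at (4,3) and multiply the segment counts: (1,1)→(4,3): 10; (4,3)→(4,5): 1; product = 10.
That gives 10 routes.

10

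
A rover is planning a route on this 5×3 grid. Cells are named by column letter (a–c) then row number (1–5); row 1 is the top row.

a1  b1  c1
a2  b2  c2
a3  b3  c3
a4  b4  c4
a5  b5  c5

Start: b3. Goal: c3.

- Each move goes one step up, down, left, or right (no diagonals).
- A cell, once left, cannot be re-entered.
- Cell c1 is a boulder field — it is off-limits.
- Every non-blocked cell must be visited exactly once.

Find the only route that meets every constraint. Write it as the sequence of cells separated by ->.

b3 -> b4 -> c4 -> c5 -> b5 -> a5 -> a4 -> a3 -> a2 -> a1 -> b1 -> b2 -> c2 -> c3

Need to visit all 14 open cells exactly once, starting at b3 and ending at c3.
Cell a1 has only two open neighbours (a2 and b1), so the path must pass straight through it: one of those is the cell it's entered from and the other is where it exits.
Route from b3: down 1 to b4, right 1 to c4, down 1 to c5, left 2 to a5, up 4 to a1, right 1 to b1, down 1 to b2, right 1 to c2, down 1 to c3 — 13 moves in all.
Check: all 14 open cells covered.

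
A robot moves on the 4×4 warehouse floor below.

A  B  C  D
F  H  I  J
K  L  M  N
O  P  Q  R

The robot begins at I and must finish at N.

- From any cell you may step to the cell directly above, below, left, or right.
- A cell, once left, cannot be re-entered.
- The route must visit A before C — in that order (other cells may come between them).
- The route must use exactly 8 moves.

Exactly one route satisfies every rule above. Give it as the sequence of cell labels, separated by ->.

The waypoints must appear in the order A, C, with no cell reused.
Route from I: left 2 to F, up 1 to A, right 3 to D, down 2 to N — 8 moves in all.
Check: order respected (A at step 3, C at step 5); 8 moves as required.

I -> H -> F -> A -> B -> C -> D -> J -> N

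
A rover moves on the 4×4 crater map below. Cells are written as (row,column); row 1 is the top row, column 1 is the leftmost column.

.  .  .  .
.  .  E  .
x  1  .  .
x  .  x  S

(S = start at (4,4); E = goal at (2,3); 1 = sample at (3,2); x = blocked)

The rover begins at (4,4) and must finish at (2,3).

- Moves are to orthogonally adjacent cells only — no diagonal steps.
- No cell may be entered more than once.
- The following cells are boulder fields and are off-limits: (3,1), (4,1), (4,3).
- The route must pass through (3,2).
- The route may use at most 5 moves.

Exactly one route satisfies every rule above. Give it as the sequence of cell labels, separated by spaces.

(4,4) (3,4) (3,3) (3,2) (2,2) (2,3)

The 5-move cap with required stops at (3,2) leaves no slack for detours.
Route from (4,4): up to (3,4), 2× left (reaching (3,2)), up to (2,2), right to (2,3) — 5 moves in all.
Check: all required cells visited; 5 ≤ 5 moves.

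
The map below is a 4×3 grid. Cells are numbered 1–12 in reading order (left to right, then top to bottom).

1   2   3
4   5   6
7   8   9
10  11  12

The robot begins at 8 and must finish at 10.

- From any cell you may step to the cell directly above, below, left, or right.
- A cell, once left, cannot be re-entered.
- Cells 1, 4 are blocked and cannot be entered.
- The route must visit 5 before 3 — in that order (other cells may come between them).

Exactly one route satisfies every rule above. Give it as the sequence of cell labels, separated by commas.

8, 5, 2, 3, 6, 9, 12, 11, 10

The waypoints must appear in the order 5, 3, with no cell reused.
Route from 8: up 2 to 2, right 1 to 3, down 3 to 12, left 2 to 10 — 8 moves in all.
Check: order respected (5 at step 1, 3 at step 3).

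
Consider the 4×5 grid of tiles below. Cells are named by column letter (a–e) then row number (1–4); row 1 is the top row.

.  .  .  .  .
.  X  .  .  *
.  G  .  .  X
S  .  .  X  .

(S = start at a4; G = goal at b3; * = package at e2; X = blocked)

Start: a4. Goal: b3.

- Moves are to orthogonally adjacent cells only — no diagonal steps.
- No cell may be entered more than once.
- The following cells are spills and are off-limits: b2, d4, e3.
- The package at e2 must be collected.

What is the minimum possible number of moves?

12

Any route passes through e2 somewhere between a4 and b3. Summing Manhattan distances along the two legs (a4 → e2 → b3) gives a lower bound of 6 + 4 = 10 moves.
The shortest route satisfying every rule uses 12 moves: a4 → a3 → a2 → a1 → b1 → c1 → d1 → e1 → e2 → d2 → d3 → c3 → b3.
The bound of 10 isn't tight here; checking systematically, no route of length 10 through 11 satisfies every constraint, so 12 is the minimum.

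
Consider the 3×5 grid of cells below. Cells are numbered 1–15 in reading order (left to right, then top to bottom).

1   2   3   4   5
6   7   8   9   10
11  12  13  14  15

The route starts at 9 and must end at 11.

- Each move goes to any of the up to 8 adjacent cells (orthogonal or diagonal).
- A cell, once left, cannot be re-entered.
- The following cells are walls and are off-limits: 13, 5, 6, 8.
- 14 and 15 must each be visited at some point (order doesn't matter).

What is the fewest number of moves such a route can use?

Any route passes through 14 and 15 in some order between 9 and 11. Summing Chebyshev distances along each leg and taking the cheapest ordering (9 → 15 → 14 → 11) gives a lower bound of 1 + 1 + 3 = 5 moves.
That bound ignores the blocked cells. Measuring each leg by the fewest moves that actually steer around them (9→15: 1; 15→14: 1; 14→11: 4) raises the lower bound to 6.
The shortest route satisfying every rule uses 7 moves: 9 → 14 → 15 → 10 → 4 → 3 → 7 → 11.
The bound of 6 isn't tight here; checking systematically, no route of length 6 through 6 satisfies every constraint, so 7 is the minimum.

7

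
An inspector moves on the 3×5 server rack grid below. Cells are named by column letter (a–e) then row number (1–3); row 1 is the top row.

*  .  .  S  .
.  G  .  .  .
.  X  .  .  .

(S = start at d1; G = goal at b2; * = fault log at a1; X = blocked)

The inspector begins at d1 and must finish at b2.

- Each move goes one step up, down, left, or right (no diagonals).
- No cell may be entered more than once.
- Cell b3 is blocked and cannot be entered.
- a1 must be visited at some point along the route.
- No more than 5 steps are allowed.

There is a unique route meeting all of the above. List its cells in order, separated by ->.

Any route must reach a1 and still end at b2 within 5 moves, so the order of the required stops is forced.
Route from d1: left 3 to a1, down 1 to a2, right 1 to b2 — 5 moves in all.
Check: all required cells visited; 5 ≤ 5 moves.

d1 -> c1 -> b1 -> a1 -> a2 -> b2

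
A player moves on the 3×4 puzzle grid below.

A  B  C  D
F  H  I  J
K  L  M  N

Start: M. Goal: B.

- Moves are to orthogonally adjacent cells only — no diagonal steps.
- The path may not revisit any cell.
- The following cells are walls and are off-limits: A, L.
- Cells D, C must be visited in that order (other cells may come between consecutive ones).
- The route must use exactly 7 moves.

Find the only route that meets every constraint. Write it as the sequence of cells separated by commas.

The waypoints must appear in the order D, C, with no cell reused.
Route from M: right to N, 2× up (reaching D), left to C, down to I, left to H, up to B — 7 moves in all.
Check: order respected (D at step 3, C at step 4); 7 moves as required.

M, N, J, D, C, I, H, B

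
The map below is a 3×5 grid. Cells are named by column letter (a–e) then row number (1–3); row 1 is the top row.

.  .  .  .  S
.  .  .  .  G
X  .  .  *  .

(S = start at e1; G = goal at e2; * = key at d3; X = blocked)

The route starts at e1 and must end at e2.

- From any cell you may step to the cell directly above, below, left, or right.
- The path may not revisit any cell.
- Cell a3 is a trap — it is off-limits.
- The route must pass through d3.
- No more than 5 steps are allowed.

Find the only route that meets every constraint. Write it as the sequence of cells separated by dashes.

e1 - d1 - d2 - d3 - e3 - e2

The 5-move cap with required stops at d3 leaves no slack for detours.
Route from e1: left to d1, 2× down (reaching d3), right to e3, up to e2 — 5 moves in all.
Check: all required cells visited; 5 ≤ 5 moves.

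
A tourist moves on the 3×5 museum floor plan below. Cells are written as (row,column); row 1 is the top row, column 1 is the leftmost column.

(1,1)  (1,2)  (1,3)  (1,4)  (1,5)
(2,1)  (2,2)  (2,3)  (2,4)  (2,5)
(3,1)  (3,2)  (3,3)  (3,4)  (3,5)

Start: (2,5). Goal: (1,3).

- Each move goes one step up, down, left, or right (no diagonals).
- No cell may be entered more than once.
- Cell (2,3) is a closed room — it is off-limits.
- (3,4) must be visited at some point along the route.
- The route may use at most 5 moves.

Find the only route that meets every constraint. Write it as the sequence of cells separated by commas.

Any route must reach (3,4) and still end at (1,3) within 5 moves, so the order of the required stops is forced.
Route from (2,5): down 1 to (3,5), left 1 to (3,4), up 2 to (1,4), left 1 to (1,3) — 5 moves in all.
Check: all required cells visited; 5 ≤ 5 moves.

(2,5), (3,5), (3,4), (2,4), (1,4), (1,3)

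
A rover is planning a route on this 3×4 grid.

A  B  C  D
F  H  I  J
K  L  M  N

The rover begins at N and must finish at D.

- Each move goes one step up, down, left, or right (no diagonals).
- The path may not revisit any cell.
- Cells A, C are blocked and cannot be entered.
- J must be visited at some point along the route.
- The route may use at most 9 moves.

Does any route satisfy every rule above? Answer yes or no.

One route that works: N → J → D.

yes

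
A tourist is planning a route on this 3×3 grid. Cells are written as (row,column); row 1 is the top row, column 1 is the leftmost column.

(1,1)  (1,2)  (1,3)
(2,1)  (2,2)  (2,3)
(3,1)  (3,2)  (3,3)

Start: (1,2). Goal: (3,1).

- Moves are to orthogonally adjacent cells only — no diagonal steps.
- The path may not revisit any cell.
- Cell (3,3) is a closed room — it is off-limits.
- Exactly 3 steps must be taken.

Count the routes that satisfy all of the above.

3

Need simple routes of exactly 3 moves from (1,2) to (3,1) (Manhattan distance 3, so 0 moves are spent on a detour and 0 undoing it).
Enumerating: (1,2) (2,2) (3,2) (3,1) | (1,2) (2,2) (2,1) (3,1) | (1,2) (1,1) (2,1) (3,1).
That gives 3 routes.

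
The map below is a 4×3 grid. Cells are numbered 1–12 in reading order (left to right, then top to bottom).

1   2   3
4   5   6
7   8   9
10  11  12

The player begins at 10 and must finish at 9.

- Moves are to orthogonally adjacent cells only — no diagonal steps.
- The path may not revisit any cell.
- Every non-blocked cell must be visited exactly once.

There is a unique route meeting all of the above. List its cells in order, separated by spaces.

10 7 4 1 2 3 6 5 8 11 12 9

Need to visit all 12 open cells exactly once, starting at 10 and ending at 9.
Cell 1 has only two open neighbours (4 and 2), so the path must pass straight through it: one of those is the cell it's entered from and the other is where it exits.
Route from 10: up 3 to 1, right 2 to 3, down 1 to 6, left 1 to 5, down 2 to 11, right 1 to 12, up 1 to 9 — 11 moves in all.
Check: all 12 open cells covered.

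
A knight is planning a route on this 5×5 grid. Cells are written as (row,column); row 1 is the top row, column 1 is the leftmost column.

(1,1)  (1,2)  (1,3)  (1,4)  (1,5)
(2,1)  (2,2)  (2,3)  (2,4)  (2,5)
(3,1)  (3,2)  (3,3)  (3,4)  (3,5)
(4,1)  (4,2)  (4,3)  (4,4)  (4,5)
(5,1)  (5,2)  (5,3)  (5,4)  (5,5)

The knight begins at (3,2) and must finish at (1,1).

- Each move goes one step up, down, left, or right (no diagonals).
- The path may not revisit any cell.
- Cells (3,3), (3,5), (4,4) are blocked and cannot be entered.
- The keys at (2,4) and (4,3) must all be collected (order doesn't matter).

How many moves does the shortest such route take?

Any route passes through (2,4) and (4,3) in some order between (3,2) and (1,1). Summing Manhattan distances along each leg and taking the cheapest ordering ((3,2) → (4,3) → (2,4) → (1,1)) gives a lower bound of 2 + 3 + 4 = 9 moves.
That bound ignores the blocked cells. Measuring each leg by the fewest moves that actually steer around them ((3,2)→(4,3): 2; (4,3)→(2,4): 5; (2,4)→(1,1): 4) raises the lower bound to 11.
The shortest route satisfying every rule uses 15 moves: (3,2) → (4,2) → (4,3) → (5,3) → (5,2) → (5,1) → (4,1) → (3,1) → (2,1) → (2,2) → (2,3) → (2,4) → (1,4) → (1,3) → (1,2) → (1,1).
The bound of 11 isn't tight here; checking systematically, no route of length 11 through 14 satisfies every constraint (on a 4-connected grid the length of any start-to-goal walk has the same parity as the Manhattan bound, so only lengths 11, 13, 15, … need checking), so 15 is the minimum.

15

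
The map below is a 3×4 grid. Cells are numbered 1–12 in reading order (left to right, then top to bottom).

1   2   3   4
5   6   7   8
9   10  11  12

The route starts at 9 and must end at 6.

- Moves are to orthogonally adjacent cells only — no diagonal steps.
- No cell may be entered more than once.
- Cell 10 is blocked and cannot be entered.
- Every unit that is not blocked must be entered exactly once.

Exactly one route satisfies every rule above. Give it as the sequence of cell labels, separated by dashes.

9 - 5 - 1 - 2 - 3 - 4 - 8 - 12 - 11 - 7 - 6

Need to visit all 11 open cells exactly once, starting at 9 and ending at 6.
Route from 9: up 2 to 1, right 3 to 4, down 2 to 12, left 1 to 11, up 1 to 7, left 1 to 6 — 10 moves in all.
Check: all 11 open cells covered.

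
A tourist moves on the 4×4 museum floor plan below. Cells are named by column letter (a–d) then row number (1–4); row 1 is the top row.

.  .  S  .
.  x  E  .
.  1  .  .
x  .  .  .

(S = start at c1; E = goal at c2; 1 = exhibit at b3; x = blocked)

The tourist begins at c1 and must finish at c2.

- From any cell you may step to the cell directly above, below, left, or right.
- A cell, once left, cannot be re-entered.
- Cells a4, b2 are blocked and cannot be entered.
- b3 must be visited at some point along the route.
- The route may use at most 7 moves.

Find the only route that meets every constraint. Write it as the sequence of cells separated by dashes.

The 7-move cap with required stops at b3 leaves no slack for detours.
Route from c1: 2× left (reaching a1), 2× down (reaching a3), 2× right (reaching c3), up to c2 — 7 moves in all.
Check: all required cells visited; 7 ≤ 7 moves.

c1 - b1 - a1 - a2 - a3 - b3 - c3 - c2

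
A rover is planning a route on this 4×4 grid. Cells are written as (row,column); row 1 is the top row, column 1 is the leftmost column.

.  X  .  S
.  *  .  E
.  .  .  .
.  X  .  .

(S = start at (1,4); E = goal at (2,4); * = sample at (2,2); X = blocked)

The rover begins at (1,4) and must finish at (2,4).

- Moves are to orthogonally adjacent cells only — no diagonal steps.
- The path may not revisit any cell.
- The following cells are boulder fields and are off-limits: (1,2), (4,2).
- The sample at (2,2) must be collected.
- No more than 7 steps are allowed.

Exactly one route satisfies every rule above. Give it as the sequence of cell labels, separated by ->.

(1,4) -> (1,3) -> (2,3) -> (2,2) -> (3,2) -> (3,3) -> (3,4) -> (2,4)

The 7-move cap with required stops at (2,2) leaves no slack for detours.
Route from (1,4): left to (1,3), down to (2,3), left to (2,2), down to (3,2), 2× right (reaching (3,4)), up to (2,4) — 7 moves in all.
Check: all required cells visited; 7 ≤ 7 moves.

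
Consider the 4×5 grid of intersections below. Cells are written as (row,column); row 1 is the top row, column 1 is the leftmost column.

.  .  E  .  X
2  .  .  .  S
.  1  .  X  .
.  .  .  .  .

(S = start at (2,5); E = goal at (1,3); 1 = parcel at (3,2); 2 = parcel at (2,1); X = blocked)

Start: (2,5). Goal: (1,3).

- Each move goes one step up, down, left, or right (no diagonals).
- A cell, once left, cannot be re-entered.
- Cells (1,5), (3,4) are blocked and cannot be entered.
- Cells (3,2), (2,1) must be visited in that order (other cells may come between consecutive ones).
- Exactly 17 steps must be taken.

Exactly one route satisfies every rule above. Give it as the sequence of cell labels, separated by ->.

The waypoints must appear in the order (3,2), (2,1), with no cell reused.
Route from (2,5): 2× down (reaching (4,5)), 2× left (reaching (4,3)), up to (3,3), left to (3,2), down to (4,2), left to (4,1), 3× up (reaching (1,1)), right to (1,2), down to (2,2), 2× right (reaching (2,4)), up to (1,4), left to (1,3) — 17 moves in all.
Check: order respected (1 at step 6, 2 at step 10); 17 moves as required.

(2,5) -> (3,5) -> (4,5) -> (4,4) -> (4,3) -> (3,3) -> (3,2) -> (4,2) -> (4,1) -> (3,1) -> (2,1) -> (1,1) -> (1,2) -> (2,2) -> (2,3) -> (2,4) -> (1,4) -> (1,3)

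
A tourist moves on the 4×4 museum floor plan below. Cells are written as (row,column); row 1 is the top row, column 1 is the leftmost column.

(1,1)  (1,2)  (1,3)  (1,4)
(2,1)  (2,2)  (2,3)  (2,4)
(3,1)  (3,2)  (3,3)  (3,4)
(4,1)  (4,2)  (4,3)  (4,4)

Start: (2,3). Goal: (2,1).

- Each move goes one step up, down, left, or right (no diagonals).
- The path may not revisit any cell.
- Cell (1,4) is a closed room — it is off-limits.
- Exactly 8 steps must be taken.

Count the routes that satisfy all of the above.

17

Need simple routes of exactly 8 moves from (2,3) to (2,1) (Manhattan distance 2, so 3 moves are spent on a detour and 3 undoing it).
Branch systematically from the start, pruning whenever the remaining move budget drops below the Manhattan distance to (2,1) or differs from it in parity. Grouping the completions by first move — via (1,3): 1; via (3,3): 5; via (2,2): 1; via (2,4): 10 — and summing: 1 + 5 + 1 + 10 = 17.
That gives 17 routes.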